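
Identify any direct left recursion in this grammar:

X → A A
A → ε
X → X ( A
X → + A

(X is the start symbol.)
Direct left recursion occurs when N → N α for some non-terminal N (the right-hand side begins with the left-hand side itself).

X → A A: starts with A
A → ε: starts with ε
X → X ( A: LEFT RECURSIVE (starts with X)
X → + A: starts with '+'

The grammar has direct left recursion on: X.

Answer: Yes, X is left-recursive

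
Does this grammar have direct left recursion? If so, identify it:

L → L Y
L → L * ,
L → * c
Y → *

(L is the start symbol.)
Direct left recursion occurs when N → N α for some non-terminal N (the right-hand side begins with the left-hand side itself).

L → L Y: LEFT RECURSIVE (starts with L)
L → L * ,: LEFT RECURSIVE (starts with L)
L → * c: starts with '*'
Y → *: starts with '*'

The grammar has direct left recursion on: L.

Answer: Yes, L is left-recursive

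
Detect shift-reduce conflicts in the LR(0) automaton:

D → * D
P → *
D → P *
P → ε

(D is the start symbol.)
A shift-reduce conflict occurs when an LR(0) state has both:
  - a complete (reduce) item [A → α .] (dot at the end), and
  - a shift item [B → β . c γ] (dot before a terminal).

Augment with D' → D and build the canonical LR(0) collection (I0 = CLOSURE({[D' → . D]}), then GOTO on every symbol after a dot until no new states appear). It has 6 states:
  I0: { [D → . * D], [D → . P *], [D' → . D], [P → . *], [P → .] }  — shift, reduce
  I1: { [D → * . D], [D → . * D], [D → . P *], [P → * .], [P → . *], [P → .] }  — shift, 2 reduces
  I2: { [D' → D .] }  — accept
  I3: { [D → P . *] }  — shift
  I4: { [D → P * .] }  — reduce
  I5: { [D → * D .] }  — reduce

I0 contains reduce item [P → .] and shift items [D → . * D], [P → . *] — shift-reduce conflict.
I1 contains reduce items [P → .], [P → * .] and shift items [D → . * D], [P → . *] — shift-reduce conflict.

Answer: Yes — I0: [P → .] vs [D → . * D]; I1: [P → .] vs [D → . * D]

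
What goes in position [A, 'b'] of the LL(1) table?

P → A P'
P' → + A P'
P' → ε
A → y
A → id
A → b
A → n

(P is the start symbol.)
To find M[A, 'b'], we find productions for A where 'b' is in the predict set (PREDICT(N → α) = (FIRST(α) \ {ε}) ∪ (FOLLOW(N) if α ⇒* ε)).

A → y: PREDICT = { 'y' }
A → id: PREDICT = { 'id' }
A → b: PREDICT = { 'b' }
  'b' is in predict set, so this production goes in M[A, 'b']
A → n: PREDICT = { 'n' }

M[A, 'b'] = A → b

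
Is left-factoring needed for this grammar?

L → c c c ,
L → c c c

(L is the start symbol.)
Yes, L has productions with common prefix 'c c c'

Left-factoring is needed when two productions for the same non-terminal
share a common prefix on the right-hand side.

Productions for L:
  L → c c c ,
  L → c c c

Found common prefix 'c c c' in productions for L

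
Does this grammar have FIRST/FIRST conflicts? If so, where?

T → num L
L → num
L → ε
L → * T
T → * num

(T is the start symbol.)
No FIRST/FIRST conflicts.

Productions for T:
  T → num L: FIRST = { 'num' }
  T → * num: FIRST = { '*' }
Productions for L:
  L → num: FIRST = { 'num' }
  L → ε: FIRST = { ε }
  L → * T: FIRST = { '*' }

All alternatives of each non-terminal have pairwise disjoint FIRST sets.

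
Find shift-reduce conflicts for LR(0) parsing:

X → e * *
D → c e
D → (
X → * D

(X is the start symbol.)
A shift-reduce conflict occurs when an LR(0) state has both:
  - a complete (reduce) item [A → α .] (dot at the end), and
  - a shift item [B → β . c γ] (dot before a terminal).

Augment with X' → X and build the canonical LR(0) collection (I0 = CLOSURE({[X' → . X]}), then GOTO on every symbol after a dot until no new states appear). It has 10 states:
  I0: { [X → . * D], [X → . e * *], [X' → . X] }  — shift
  I1: { [D → . (], [D → . c e], [X → * . D] }  — shift
  I2: { [X' → X .] }  — accept
  I3: { [X → e . * *] }  — shift
  I4: { [X → e * . *] }  — shift
  I5: { [X → e * * .] }  — reduce
  I6: { [D → ( .] }  — reduce
  I7: { [X → * D .] }  — reduce
  I8: { [D → c . e] }  — shift
  I9: { [D → c e .] }  — reduce

No state contains both a complete item and a shift item.

Answer: No shift-reduce conflicts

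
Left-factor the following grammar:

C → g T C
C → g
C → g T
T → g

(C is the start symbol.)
Left-factoring transforms A → αβ₁ | αβ₂ into A → αA' and A' → β₁ | β₂
(α is the longest common prefix among the alternatives). Repeat until
no nonterminal has two alternatives with a common prefix.

Round 1: C has alternatives sharing prefix 'g'. Introduce C': C → g C'
  Add: C' → T C
  Add: C' → ε
  Add: C' → T

Round 2: C' has alternatives sharing prefix 'T'. Introduce C'': C' → T C''
  Add: C'' → C
  Add: C'' → ε

No remaining common prefixes — done.

Resulting grammar:
C → g C'
C' → T C''
C'' → C
C'' → ε
C' → ε
T → g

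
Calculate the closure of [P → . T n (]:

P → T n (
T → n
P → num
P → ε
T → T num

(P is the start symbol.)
{ [P → . T n (], [T → . T num], [T → . n] }

To compute CLOSURE, for each item [A → α.Bβ] where B is a non-terminal, add [B → .γ] for all productions B → γ; repeat for the newly added items until nothing changes.

Start with: [P → . T n (]
  [P → . T n (] has the dot before T: add [T → . n], [T → . T num]
No further items can be added.

CLOSURE = { [P → . T n (], [T → . T num], [T → . n] }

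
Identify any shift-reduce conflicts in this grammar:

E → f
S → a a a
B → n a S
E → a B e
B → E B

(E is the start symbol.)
No shift-reduce conflicts

Augment with E' → E and build the canonical LR(0) collection (I0 = CLOSURE({[E' → . E]}), then GOTO on every symbol after a dot until no new states appear). It has 14 states:
  I0: { [E → . a B e], [E → . f], [E' → . E] }  — shift
  I1: { [E' → E .] }  — accept
  I2: { [B → . E B], [B → . n a S], [E → . a B e], [E → . f], [E → a . B e] }  — shift
  I3: { [E → f .] }  — reduce
  I4: { [E → a B . e] }  — shift
  I5: { [B → . E B], [B → . n a S], [B → E . B], [E → . a B e], [E → . f] }  — shift
  I6: { [B → n . a S] }  — shift
  I7: { [B → n a . S], [S → . a a a] }  — shift
  I8: { [B → n a S .] }  — reduce
  I9: { [S → a . a a] }  — shift
  I10: { [S → a a . a] }  — shift
  I11: { [S → a a a .] }  — reduce
  I12: { [B → E B .] }  — reduce
  I13: { [E → a B e .] }  — reduce

No state contains both a complete item and a shift item.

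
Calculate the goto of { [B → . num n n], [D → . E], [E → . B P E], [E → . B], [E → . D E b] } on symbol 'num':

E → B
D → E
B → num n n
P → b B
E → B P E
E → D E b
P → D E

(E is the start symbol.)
{ [B → num . n n] }

GOTO(I, 'num') = CLOSURE({ [A → αX.β] : [A → α.Xβ] ∈ I, X = 'num' })

Items with dot before 'num', with the dot advanced:
  [B → . num n n] → [B → num . n n]
Closure adds nothing (no advanced item has the dot before a non-terminal).

GOTO = { [B → num . n n] }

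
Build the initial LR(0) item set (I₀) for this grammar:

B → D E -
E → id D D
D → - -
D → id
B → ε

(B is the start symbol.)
First, augment the grammar with B' → B
I₀ = CLOSURE({ [B' → . B] }):
  [B' → . B] has the dot before B: add [B → . D E -], [B → .]
  [B → . D E -] has the dot before D: add [D → . - -], [D → . id]
No further items can be added.

I₀ = { [B → . D E -], [B → .], [B' → . B], [D → . - -], [D → . id] }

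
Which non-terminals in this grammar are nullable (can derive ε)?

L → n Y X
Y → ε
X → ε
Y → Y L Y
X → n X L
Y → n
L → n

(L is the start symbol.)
A non-terminal is nullable if it can derive ε (the empty string): either it has an ε-production, or it has a production whose right-hand side consists entirely of nullable non-terminals.

ε-productions: Y → ε, X → ε
So Y, X are immediately nullable.
No further non-terminal can be added: every production for the remaining non-terminals contains a terminal or a non-nullable non-terminal.
Nullable = { 'X', 'Y' }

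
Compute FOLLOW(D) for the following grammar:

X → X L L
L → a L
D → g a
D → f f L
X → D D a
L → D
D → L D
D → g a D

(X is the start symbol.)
{ $, 'a', 'f', 'g' }

To compute FOLLOW(D), find every occurrence of D on a right-hand side N → α D β: add FIRST(β) \ {ε}, and if β is empty or nullable also add FOLLOW(N). Iterate to a fixed point.

In X → D D a: D is followed by D a, add FIRST(D a) \ {ε} = { 'a', 'f', 'g' }
In X → D D a: D is followed by a, add FIRST(a) \ {ε} = { 'a' }
In L → D: D is at the end, add FOLLOW(L)
In D → L D: D is at the end; this adds FOLLOW(D) to itself — nothing new
In D → g a D: D is at the end; this adds FOLLOW(D) to itself — nothing new

The FOLLOW sets referred to above (computed the same way, to a fixed point):
  FOLLOW(L) = { $, 'a', 'f', 'g' }

Taking the union: FOLLOW(D) = { $, 'a', 'f', 'g' }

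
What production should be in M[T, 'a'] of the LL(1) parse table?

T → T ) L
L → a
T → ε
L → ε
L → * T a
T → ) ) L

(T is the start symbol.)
To find M[T, 'a'], we find productions for T where 'a' is in the predict set (PREDICT(N → α) = (FIRST(α) \ {ε}) ∪ (FOLLOW(N) if α ⇒* ε)).

Relevant sets:
  FIRST(T) = { ')', ε }
  FOLLOW(T) = { $, ')', 'a' }

T → T ) L: PREDICT = { ')' }
T → ε: PREDICT = { $, ')', 'a' }
  'a' is in predict set, so this production goes in M[T, 'a']
T → ) ) L: PREDICT = { ')' }

M[T, 'a'] = T → ε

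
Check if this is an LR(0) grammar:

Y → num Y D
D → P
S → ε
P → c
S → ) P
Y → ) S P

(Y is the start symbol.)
A grammar is LR(0) if no state in the canonical LR(0) collection has:
  - both a shift item (dot before a terminal) and a complete item (shift-reduce conflict), or
  - two or more complete items (reduce-reduce conflict; the accept item [Y' → Y .] counts as a complete item here).

Augment with Y' → Y and build the canonical LR(0) collection (I0 = CLOSURE({[Y' → . Y]}), then GOTO on every symbol after a dot until no new states appear). It has 12 states:
  I0: { [Y → . ) S P], [Y → . num Y D], [Y' → . Y] }  — shift
  I1: { [S → . ) P], [S → .], [Y → ) . S P] }  — shift, reduce
  I2: { [Y' → Y .] }  — accept
  I3: { [Y → . ) S P], [Y → . num Y D], [Y → num . Y D] }  — shift
  I4: { [D → . P], [P → . c], [Y → num Y . D] }  — shift
  I5: { [Y → num Y D .] }  — reduce
  I6: { [D → P .] }  — reduce
  I7: { [P → c .] }  — reduce
  I8: { [P → . c], [S → ) . P] }  — shift
  I9: { [P → . c], [Y → ) S . P] }  — shift
  I10: { [Y → ) S P .] }  — reduce
  I11: { [S → ) P .] }  — reduce

Conflict in state I1:
  Shift-reduce conflict between [S → .] and [S → . ) P]
So the grammar is NOT LR(0).

Answer: No. Shift-reduce conflict between [S → .] and [S → . ) P]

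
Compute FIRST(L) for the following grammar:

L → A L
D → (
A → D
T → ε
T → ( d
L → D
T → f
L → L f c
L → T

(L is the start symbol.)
{ '(', 'f', ε }

FIRST sets of the other non-terminals involved (by the same procedure, iterated to a fixed point):
  FIRST(A) = { '(' }
  FIRST(D) = { '(' }
  FIRST(T) = { '(', 'f', ε }

From L → A L:
  - A is a non-terminal: add FIRST(A) \ {ε} = { '(' }
    A is not nullable, so stop
From L → D:
  - D is a non-terminal: add FIRST(D) \ {ε} = { '(' }
    D is not nullable, so stop
From L → L f c:
  - L is the symbol being defined: contributes nothing new
    L is nullable, so continue to the next symbol
  - f is a terminal: add 'f' and stop
From L → T:
  - T is a non-terminal: add FIRST(T) \ {ε} = { '(', 'f' }
    T is nullable and nothing follows, so the whole right-hand side can vanish: ε ∈ FIRST(L)

Collecting: FIRST(L) = { '(', 'f', ε }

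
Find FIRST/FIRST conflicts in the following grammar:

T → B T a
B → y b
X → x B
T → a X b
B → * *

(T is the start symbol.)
A FIRST/FIRST conflict occurs when two productions N → α and N → β for the same non-terminal have FIRST(α) ∩ FIRST(β) ≠ ∅ (with ε ∈ FIRST of a nullable right-hand side, so two nullable alternatives also conflict).

FIRST sets of the non-terminals at (or reachable through a nullable prefix from) the front of some alternative:
  FIRST(B) = { '*', 'y' }

Productions for T:
  T → B T a: FIRST = { '*', 'y' }
  T → a X b: FIRST = { 'a' }
Productions for B:
  B → y b: FIRST = { 'y' }
  B → * *: FIRST = { '*' }
X has only one production, so no FIRST/FIRST conflict is possible there.

All alternatives of each non-terminal have pairwise disjoint FIRST sets.

Answer: No FIRST/FIRST conflicts.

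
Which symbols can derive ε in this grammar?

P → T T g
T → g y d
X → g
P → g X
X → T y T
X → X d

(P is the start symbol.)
None

A non-terminal is nullable if it can derive ε (the empty string): either it has an ε-production, or it has a production whose right-hand side consists entirely of nullable non-terminals.

There are no ε-productions, so no non-terminal can derive ε.
No non-terminals are nullable.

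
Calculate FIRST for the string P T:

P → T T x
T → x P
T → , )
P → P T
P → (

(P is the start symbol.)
{ '(', ',', 'x' }

FIRST sets of the non-terminals involved (from the grammar, by fixed-point iteration):
  FIRST(P) = { '(', ',', 'x' }

To compute FIRST(P T), process the symbols left to right:
Symbol P is a non-terminal. Add FIRST(P) \ {ε} = { '(', ',', 'x' }
P is not nullable (ε ∉ FIRST(P)), so stop here.
FIRST(P T) = { '(', ',', 'x' }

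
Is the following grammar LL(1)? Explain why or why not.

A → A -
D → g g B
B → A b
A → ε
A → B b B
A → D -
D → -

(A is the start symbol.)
A grammar is LL(1) if for each non-terminal N with multiple productions, the predict sets of those productions are pairwise disjoint, where PREDICT(N → α) = (FIRST(α) \ {ε}) ∪ (FOLLOW(N) if α ⇒* ε).

Relevant sets:
  FIRST(A) = { '-', 'b', 'g', ε }
  FIRST(B) = { '-', 'b', 'g' }
  FIRST(D) = { '-', 'g' }
  FOLLOW(A) = { $, '-', 'b' }

For A:
  PREDICT(A → A '-') = { '-', 'b', 'g' }
  PREDICT(A → ε) = { $, '-', 'b' }
  PREDICT(A → B b B) = { '-', 'b', 'g' }
  PREDICT(A → D '-') = { '-', 'g' }
For D:
  PREDICT(D → g g B) = { 'g' }
  PREDICT(D → '-') = { '-' }
B has a single production, so nothing to check there.

Conflict found: Predict set conflict for A: { '-', 'b' }
The grammar is NOT LL(1).

Answer: No. Predict set conflict for A: { '-', 'b' }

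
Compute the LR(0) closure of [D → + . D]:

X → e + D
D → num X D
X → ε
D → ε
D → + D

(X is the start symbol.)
To compute CLOSURE, for each item [A → α.Bβ] where B is a non-terminal, add [B → .γ] for all productions B → γ; repeat for the newly added items until nothing changes.

Start with: [D → + . D]
  [D → + . D] has the dot before D: add [D → . num X D], [D → .], [D → . + D]
No further items can be added.

CLOSURE = { [D → + . D], [D → . + D], [D → . num X D], [D → .] }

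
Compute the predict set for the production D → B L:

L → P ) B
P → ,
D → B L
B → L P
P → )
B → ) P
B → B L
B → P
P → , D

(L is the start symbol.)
PREDICT(D → B L) = (FIRST(RHS) \ {ε}) ∪ (FOLLOW(D) if ε ∈ FIRST(RHS), i.e. RHS ⇒* ε)
FIRST(B) = { ')', ',' }
FIRST(B L) = { ')', ',' }
ε ∉ FIRST(B L), so FOLLOW(D) is not added.
PREDICT(D → B L) = { ')', ',' }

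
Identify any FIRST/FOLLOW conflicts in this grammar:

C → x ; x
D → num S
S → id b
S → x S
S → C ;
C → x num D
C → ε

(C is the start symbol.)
No FIRST/FOLLOW conflicts.

A FIRST/FOLLOW conflict occurs when a non-terminal N has a nullable alternative N → β (β ⇒* ε) and another alternative N → α with FIRST(α) ∩ FOLLOW(N) ≠ ∅: on such a lookahead the parser cannot decide between expanding α and letting N vanish via β.

Nullable non-terminals: C.

C: nullable alternative(s) C → ε; FOLLOW(C) = { $, ';' }
  C → x ; x: FIRST \ {ε} = { 'x' } — disjoint from FOLLOW(C)
  C → x num D: FIRST \ {ε} = { 'x' } — disjoint from FOLLOW(C)
  C → ε: FIRST \ {ε} = { } — this is the only nullable alternative, skip

D, S have no nullable alternative, so no FIRST/FOLLOW check is needed there.

No FIRST/FOLLOW conflicts found.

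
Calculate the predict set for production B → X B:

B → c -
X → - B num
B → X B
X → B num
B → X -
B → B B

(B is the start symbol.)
PREDICT(B → X B) = (FIRST(RHS) \ {ε}) ∪ (FOLLOW(B) if ε ∈ FIRST(RHS), i.e. RHS ⇒* ε)
FIRST(X) = { '-', 'c' }
FIRST(X B) = { '-', 'c' }
ε ∉ FIRST(X B), so FOLLOW(B) is not added.
PREDICT(B → X B) = { '-', 'c' }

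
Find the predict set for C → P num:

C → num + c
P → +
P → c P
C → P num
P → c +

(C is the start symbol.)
{ '+', 'c' }

PREDICT(C → P num) = (FIRST(RHS) \ {ε}) ∪ (FOLLOW(C) if ε ∈ FIRST(RHS), i.e. RHS ⇒* ε)
FIRST(P) = { '+', 'c' }
FIRST(P num) = { '+', 'c' }
ε ∉ FIRST(P num), so FOLLOW(C) is not added.
PREDICT(C → P num) = { '+', 'c' }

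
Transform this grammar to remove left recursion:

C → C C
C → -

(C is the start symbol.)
C is directly left-recursive. The standard transformation for
  A → A α₁ | ... | A α_m | β₁ | ... | β_n
is
  A  → β₁ A' | ... | β_n A'
  A' → α₁ A' | ... | α_m A' | ε

C → - becomes C → - C'
C → C C becomes C' → C C'
Add C' → ε

Resulting grammar:
C → - C'
C' → C C'
C' → ε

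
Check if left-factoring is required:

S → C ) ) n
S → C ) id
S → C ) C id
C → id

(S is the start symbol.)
Left-factoring is needed when two productions for the same non-terminal
share a common prefix on the right-hand side.

Productions for S:
  S → C ) ) n
  S → C ) id
  S → C ) C id

Found common prefix 'C )' in productions for S

Answer: Yes, S has productions with common prefix 'C )'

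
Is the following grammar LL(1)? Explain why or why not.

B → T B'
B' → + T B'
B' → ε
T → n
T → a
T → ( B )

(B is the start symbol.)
Yes, the grammar is LL(1).

A grammar is LL(1) if for each non-terminal N with multiple productions, the predict sets of those productions are pairwise disjoint, where PREDICT(N → α) = (FIRST(α) \ {ε}) ∪ (FOLLOW(N) if α ⇒* ε).

Relevant sets:
  FOLLOW(B') = { $, ')' }

For B':
  PREDICT(B' → '+' T B') = { '+' }
  PREDICT(B' → ε) = { $, ')' }
For T:
  PREDICT(T → n) = { 'n' }
  PREDICT(T → a) = { 'a' }
  PREDICT(T → '(' B ')') = { '(' }
B has a single production, so nothing to check there.

All predict sets are disjoint. The grammar IS LL(1).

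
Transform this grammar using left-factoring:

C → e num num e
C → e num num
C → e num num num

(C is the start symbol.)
Left-factoring transforms A → αβ₁ | αβ₂ into A → αA' and A' → β₁ | β₂
(α is the longest common prefix among the alternatives). Repeat until
no nonterminal has two alternatives with a common prefix.

Round 1: C has alternatives sharing prefix 'e num num'. Introduce C': C → e num num C'
  Add: C' → e
  Add: C' → ε
  Add: C' → num

No remaining common prefixes — done.

Resulting grammar:
C → e num num C'
C' → e
C' → ε
C' → num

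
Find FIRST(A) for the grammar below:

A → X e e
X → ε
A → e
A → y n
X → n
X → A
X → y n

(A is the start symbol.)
{ 'e', 'n', 'y' }

To compute FIRST(A), examine every production with A on the left-hand side, reading each right-hand side left to right until a non-nullable symbol is reached.

FIRST sets of the other non-terminals involved (by the same procedure, iterated to a fixed point):
  FIRST(X) = { 'e', 'n', 'y', ε }

From A → X e e:
  - X is a non-terminal: add FIRST(X) \ {ε} = { 'e', 'n', 'y' }
    X is nullable, so continue to the next symbol
  - e is a terminal: add 'e' and stop
From A → e:
  - e is a terminal: add 'e' and stop
From A → y n:
  - y is a terminal: add 'y' and stop

Collecting: FIRST(A) = { 'e', 'n', 'y' }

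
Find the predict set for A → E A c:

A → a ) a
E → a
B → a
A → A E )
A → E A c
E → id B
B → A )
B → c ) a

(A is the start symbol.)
PREDICT(A → E A c) = (FIRST(RHS) \ {ε}) ∪ (FOLLOW(A) if ε ∈ FIRST(RHS), i.e. RHS ⇒* ε)
FIRST(E) = { 'a', 'id' }
FIRST(E A c) = { 'a', 'id' }
ε ∉ FIRST(E A c), so FOLLOW(A) is not added.
PREDICT(A → E A c) = { 'a', 'id' }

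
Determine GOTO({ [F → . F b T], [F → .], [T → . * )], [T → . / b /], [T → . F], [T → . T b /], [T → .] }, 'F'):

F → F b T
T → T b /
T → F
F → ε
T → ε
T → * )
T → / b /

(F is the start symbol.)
GOTO(I, 'F') = CLOSURE({ [A → αX.β] : [A → α.Xβ] ∈ I, X = 'F' })

Items with dot before 'F', with the dot advanced:
  [F → . F b T] → [F → F . b T]
  [T → . F] → [T → F .]
Closure adds nothing (no advanced item has the dot before a non-terminal).

GOTO = { [F → F . b T], [T → F .] }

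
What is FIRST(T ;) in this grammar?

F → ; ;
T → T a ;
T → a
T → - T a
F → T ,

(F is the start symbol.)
{ '-', 'a' }

FIRST sets of the non-terminals involved (from the grammar, by fixed-point iteration):
  FIRST(T) = { '-', 'a' }

To compute FIRST(T ;), process the symbols left to right:
Symbol T is a non-terminal. Add FIRST(T) \ {ε} = { '-', 'a' }
T is not nullable (ε ∉ FIRST(T)), so stop here.
FIRST(T ;) = { '-', 'a' }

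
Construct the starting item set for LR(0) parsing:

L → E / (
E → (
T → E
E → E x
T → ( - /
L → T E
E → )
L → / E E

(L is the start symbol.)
{ [E → . (], [E → . )], [E → . E x], [L → . / E E], [L → . E / (], [L → . T E], [L' → . L], [T → . ( - /], [T → . E] }

First, augment the grammar with L' → L
I₀ = CLOSURE({ [L' → . L] }):
  [L' → . L] has the dot before L: add [L → . E / (], [L → . T E], [L → . / E E]
  [L → . E / (] has the dot before E: add [E → . (], [E → . E x], [E → . )]
  [L → . T E] has the dot before T: add [T → . E], [T → . ( - /]
No further items can be added.

I₀ = { [E → . (], [E → . )], [E → . E x], [L → . / E E], [L → . E / (], [L → . T E], [L' → . L], [T → . ( - /], [T → . E] }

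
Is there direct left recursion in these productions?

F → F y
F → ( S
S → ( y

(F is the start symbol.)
F → F y: LEFT RECURSIVE (starts with F)
F → ( S: starts with '('
S → ( y: starts with '('

The grammar has direct left recursion on: F.

Answer: Yes, F is left-recursive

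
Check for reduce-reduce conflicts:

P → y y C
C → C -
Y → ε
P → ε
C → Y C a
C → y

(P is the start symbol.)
Augment with P' → P and build the canonical LR(0) collection (I0 = CLOSURE({[P' → . P]}), then GOTO on every symbol after a dot until no new states appear). It has 10 states:
  I0: { [P → . y y C], [P → .], [P' → . P] }  — shift, reduce
  I1: { [P' → P .] }  — accept
  I2: { [P → y . y C] }  — shift
  I3: { [C → . C -], [C → . Y C a], [C → . y], [P → y y . C], [Y → .] }  — shift, reduce
  I4: { [C → C . -], [P → y y C .] }  — shift, reduce
  I5: { [C → . C -], [C → . Y C a], [C → . y], [C → Y . C a], [Y → .] }  — shift, reduce
  I6: { [C → y .] }  — reduce
  I7: { [C → C . -], [C → Y C . a] }  — shift
  I8: { [C → C - .] }  — reduce
  I9: { [C → Y C a .] }  — reduce

No state contains more than one complete item.

Answer: No reduce-reduce conflicts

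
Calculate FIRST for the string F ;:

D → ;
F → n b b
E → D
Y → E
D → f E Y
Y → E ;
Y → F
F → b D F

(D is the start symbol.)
FIRST sets of the non-terminals involved (from the grammar, by fixed-point iteration):
  FIRST(F) = { 'b', 'n' }

To compute FIRST(F ;), process the symbols left to right:
Symbol F is a non-terminal. Add FIRST(F) \ {ε} = { 'b', 'n' }
F is not nullable (ε ∉ FIRST(F)), so stop here.
FIRST(F ;) = { 'b', 'n' }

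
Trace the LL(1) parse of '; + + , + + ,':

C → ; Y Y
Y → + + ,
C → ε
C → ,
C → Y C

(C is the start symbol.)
Stack is shown with the top on the left.

Stack      Input            Action
----------------------------------
C $        ; + + , + + , $  output C → ; Y Y
; Y Y $    ; + + , + + , $  match ';'
Y Y $      + + , + + , $    output Y → + + ,
+ + , Y $  + + , + + , $    match '+'
+ , Y $    + , + + , $      match '+'
, Y $      , + + , $        match ','
Y $        + + , $          output Y → + + ,
+ + , $    + + , $          match '+'
+ , $      + , $            match '+'
, $        , $              match ','
$          $                accept

The string is accepted.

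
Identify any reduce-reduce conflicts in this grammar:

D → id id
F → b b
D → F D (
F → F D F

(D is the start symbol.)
No reduce-reduce conflicts

A reduce-reduce conflict occurs when an LR(0) state has two complete items [A → α .] and [B → β .] — both call for a reduction, and with no lookahead the parser cannot choose between them.

Augment with D' → D and build the canonical LR(0) collection (I0 = CLOSURE({[D' → . D]}), then GOTO on every symbol after a dot until no new states appear). It has 11 states:
  I0: { [D → . F D (], [D → . id id], [D' → . D], [F → . F D F], [F → . b b] }  — shift
  I1: { [D' → D .] }  — accept
  I2: { [D → . F D (], [D → . id id], [D → F . D (], [F → . F D F], [F → . b b], [F → F . D F] }  — shift
  I3: { [F → b . b] }  — shift
  I4: { [D → id . id] }  — shift
  I5: { [D → id id .] }  — reduce
  I6: { [F → b b .] }  — reduce
  I7: { [D → F D . (], [F → . F D F], [F → . b b], [F → F D . F] }  — shift
  I8: { [D → F D ( .] }  — reduce
  I9: { [D → . F D (], [D → . id id], [F → . F D F], [F → . b b], [F → F . D F], [F → F D F .] }  — shift, reduce
  I10: { [F → . F D F], [F → . b b], [F → F D . F] }  — shift

No state contains more than one complete item.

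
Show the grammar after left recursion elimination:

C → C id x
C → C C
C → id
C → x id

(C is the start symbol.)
C is directly left-recursive. The standard transformation for
  A → A α₁ | ... | A α_m | β₁ | ... | β_n
is
  A  → β₁ A' | ... | β_n A'
  A' → α₁ A' | ... | α_m A' | ε

C → id becomes C → id C'
C → x id becomes C → x id C'
C → C id x becomes C' → id x C'
C → C C becomes C' → C C'
Add C' → ε

Resulting grammar:
C → id C'
C → x id C'
C' → id x C'
C' → C C'
C' → ε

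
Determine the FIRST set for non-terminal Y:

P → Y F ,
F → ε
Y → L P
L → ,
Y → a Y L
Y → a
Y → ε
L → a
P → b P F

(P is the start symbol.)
{ ',', 'a', ε }

FIRST sets of the other non-terminals involved (by the same procedure, iterated to a fixed point):
  FIRST(L) = { ',', 'a' }

From Y → L P:
  - L is a non-terminal: add FIRST(L) \ {ε} = { ',', 'a' }
    L is not nullable, so stop
From Y → a Y L:
  - a is a terminal: add 'a' and stop
From Y → a:
  - a is a terminal: add 'a' and stop
From Y → ε:
  - ε-production, so ε ∈ FIRST(Y)

Collecting: FIRST(Y) = { ',', 'a', ε }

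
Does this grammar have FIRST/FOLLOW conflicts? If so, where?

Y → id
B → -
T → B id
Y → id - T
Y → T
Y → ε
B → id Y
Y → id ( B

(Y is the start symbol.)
Yes. Y → id with FOLLOW(Y) on { 'id' }; Y → id '-' T with FOLLOW(Y) on { 'id' }; Y → T with FOLLOW(Y) on { 'id' }; Y → id '(' B with FOLLOW(Y) on { 'id' }

Nullable non-terminals: Y.
FIRST sets used below: FIRST(T) = { '-', 'id' }

Y: nullable alternative(s) Y → ε; FOLLOW(Y) = { $, 'id' }
  Y → id: FIRST \ {ε} = { 'id' } — overlaps FOLLOW(Y) on { 'id' }: CONFLICT
  Y → id - T: FIRST \ {ε} = { 'id' } — overlaps FOLLOW(Y) on { 'id' }: CONFLICT
  Y → T: FIRST \ {ε} = { '-', 'id' } — overlaps FOLLOW(Y) on { 'id' }: CONFLICT
  Y → ε: FIRST \ {ε} = { } — this is the only nullable alternative, skip
  Y → id ( B: FIRST \ {ε} = { 'id' } — overlaps FOLLOW(Y) on { 'id' }: CONFLICT

B, T have no nullable alternative, so no FIRST/FOLLOW check is needed there.

So the grammar has 4 FIRST/FOLLOW conflicts (marked CONFLICT above).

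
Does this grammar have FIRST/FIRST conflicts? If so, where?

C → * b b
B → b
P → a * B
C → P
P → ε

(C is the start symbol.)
A FIRST/FIRST conflict occurs when two productions N → α and N → β for the same non-terminal have FIRST(α) ∩ FIRST(β) ≠ ∅ (with ε ∈ FIRST of a nullable right-hand side, so two nullable alternatives also conflict).

FIRST sets of the non-terminals at (or reachable through a nullable prefix from) the front of some alternative:
  FIRST(P) = { 'a', ε }

Productions for C:
  C → * b b: FIRST = { '*' }
  C → P: FIRST = { 'a', ε }
Productions for P:
  P → a * B: FIRST = { 'a' }
  P → ε: FIRST = { ε }
B has only one production, so no FIRST/FIRST conflict is possible there.

All alternatives of each non-terminal have pairwise disjoint FIRST sets.

Answer: No FIRST/FIRST conflicts.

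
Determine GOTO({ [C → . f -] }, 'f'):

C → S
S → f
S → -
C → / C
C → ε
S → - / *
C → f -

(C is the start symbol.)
GOTO(I, 'f') = CLOSURE({ [A → αX.β] : [A → α.Xβ] ∈ I, X = 'f' })

Items with dot before 'f', with the dot advanced:
  [C → . f -] → [C → f . -]
Closure adds nothing (no advanced item has the dot before a non-terminal).

GOTO = { [C → f . -] }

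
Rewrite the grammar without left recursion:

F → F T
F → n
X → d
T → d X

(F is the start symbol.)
F → n F'
F' → T F'
F' → ε
X → d
T → d X

F is directly left-recursive. The standard transformation for
  A → A α₁ | ... | A α_m | β₁ | ... | β_n
is
  A  → β₁ A' | ... | β_n A'
  A' → α₁ A' | ... | α_m A' | ε

F → n becomes F → n F'
F → F T becomes F' → T F'
Add F' → ε

Productions for other non-terminals are unchanged:
  X → d
  T → d X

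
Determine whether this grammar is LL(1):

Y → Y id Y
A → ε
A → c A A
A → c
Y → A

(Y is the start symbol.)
Relevant sets:
  FIRST(Y) = { 'c', 'id', ε }
  FIRST(A) = { 'c', ε }
  FOLLOW(Y) = { $, 'id' }
  FOLLOW(A) = { $, 'c', 'id' }

For Y:
  PREDICT(Y → Y id Y) = { 'c', 'id' }
  PREDICT(Y → A) = { $, 'c', 'id' }
For A:
  PREDICT(A → ε) = { $, 'c', 'id' }
  PREDICT(A → c A A) = { 'c' }
  PREDICT(A → c) = { 'c' }

Conflict found: Predict set conflict for Y: { 'c', 'id' }
The grammar is NOT LL(1).

Answer: No. Predict set conflict for Y: { 'c', 'id' }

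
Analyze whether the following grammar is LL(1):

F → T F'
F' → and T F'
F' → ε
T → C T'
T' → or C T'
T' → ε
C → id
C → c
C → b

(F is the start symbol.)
Yes, the grammar is LL(1).

A grammar is LL(1) if for each non-terminal N with multiple productions, the predict sets of those productions are pairwise disjoint, where PREDICT(N → α) = (FIRST(α) \ {ε}) ∪ (FOLLOW(N) if α ⇒* ε).

Relevant sets:
  FOLLOW(F') = { $ }
  FOLLOW(T') = { $, 'and' }

For F':
  PREDICT(F' → and T F') = { 'and' }
  PREDICT(F' → ε) = { $ }
For T':
  PREDICT(T' → or C T') = { 'or' }
  PREDICT(T' → ε) = { $, 'and' }
For C:
  PREDICT(C → id) = { 'id' }
  PREDICT(C → c) = { 'c' }
  PREDICT(C → b) = { 'b' }
F, T have a single production, so nothing to check there.

All predict sets are disjoint. The grammar IS LL(1).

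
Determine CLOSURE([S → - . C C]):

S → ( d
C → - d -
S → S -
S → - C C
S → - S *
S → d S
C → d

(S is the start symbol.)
To compute CLOSURE, for each item [A → α.Bβ] where B is a non-terminal, add [B → .γ] for all productions B → γ; repeat for the newly added items until nothing changes.

Start with: [S → - . C C]
  [S → - . C C] has the dot before C: add [C → . - d -], [C → . d]
No further items can be added.

CLOSURE = { [C → . - d -], [C → . d], [S → - . C C] }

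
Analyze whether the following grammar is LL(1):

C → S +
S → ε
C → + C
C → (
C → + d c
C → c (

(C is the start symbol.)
Relevant sets:
  FIRST(S) = { ε }

For C:
  PREDICT(C → S '+') = { '+' }
  PREDICT(C → '+' C) = { '+' }
  PREDICT(C → '(') = { '(' }
  PREDICT(C → '+' d c) = { '+' }
  PREDICT(C → c '(') = { 'c' }
S has a single production, so nothing to check there.

Conflict found: Predict set conflict for C: { '+' }
The grammar is NOT LL(1).

Answer: No. Predict set conflict for C: { '+' }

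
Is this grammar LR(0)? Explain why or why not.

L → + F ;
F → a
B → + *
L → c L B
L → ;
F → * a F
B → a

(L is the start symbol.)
A grammar is LR(0) if no state in the canonical LR(0) collection has:
  - both a shift item (dot before a terminal) and a complete item (shift-reduce conflict), or
  - two or more complete items (reduce-reduce conflict; the accept item [L' → L .] counts as a complete item here).

Augment with L' → L and build the canonical LR(0) collection (I0 = CLOSURE({[L' → . L]}), then GOTO on every symbol after a dot until no new states appear). It has 16 states:
  I0: { [L → . + F ;], [L → . ;], [L → . c L B], [L' → . L] }  — shift
  I1: { [F → . * a F], [F → . a], [L → + . F ;] }  — shift
  I2: { [L → ; .] }  — reduce
  I3: { [L' → L .] }  — accept
  I4: { [L → . + F ;], [L → . ;], [L → . c L B], [L → c . L B] }  — shift
  I5: { [B → . + *], [B → . a], [L → c L . B] }  — shift
  I6: { [B → + . *] }  — shift
  I7: { [L → c L B .] }  — reduce
  I8: { [B → a .] }  — reduce
  I9: { [B → + * .] }  — reduce
  I10: { [F → * . a F] }  — shift
  I11: { [L → + F . ;] }  — shift
  I12: { [F → a .] }  — reduce
  I13: { [L → + F ; .] }  — reduce
  I14: { [F → * a . F], [F → . * a F], [F → . a] }  — shift
  I15: { [F → * a F .] }  — reduce

Every state is either a pure shift/goto state or contains exactly one complete item and nothing to shift — no conflicts. The grammar is LR(0).

Answer: Yes, the grammar is LR(0)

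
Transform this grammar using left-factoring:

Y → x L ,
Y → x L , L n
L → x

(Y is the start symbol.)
Left-factoring transforms A → αβ₁ | αβ₂ into A → αA' and A' → β₁ | β₂
(α is the longest common prefix among the alternatives). Repeat until
no nonterminal has two alternatives with a common prefix.

Round 1: Y has alternatives sharing prefix 'x L ,'. Introduce Y': Y → x L , Y'
  Add: Y' → ε
  Add: Y' → L n

No remaining common prefixes — done.

Resulting grammar:
Y → x L , Y'
Y' → ε
Y' → L n
L → x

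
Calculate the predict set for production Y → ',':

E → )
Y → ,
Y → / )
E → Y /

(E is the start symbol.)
{ ',' }

PREDICT(Y → ',') = (FIRST(RHS) \ {ε}) ∪ (FOLLOW(Y) if ε ∈ FIRST(RHS), i.e. RHS ⇒* ε)
FIRST(',') = { ',' }
ε ∉ FIRST(','), so FOLLOW(Y) is not added.
PREDICT(Y → ',') = { ',' }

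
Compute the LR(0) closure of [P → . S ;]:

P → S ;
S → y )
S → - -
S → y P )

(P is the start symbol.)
{ [P → . S ;], [S → . - -], [S → . y )], [S → . y P )] }

To compute CLOSURE, for each item [A → α.Bβ] where B is a non-terminal, add [B → .γ] for all productions B → γ; repeat for the newly added items until nothing changes.

Start with: [P → . S ;]
  [P → . S ;] has the dot before S: add [S → . y )], [S → . - -], [S → . y P )]
No further items can be added.

CLOSURE = { [P → . S ;], [S → . - -], [S → . y )], [S → . y P )] }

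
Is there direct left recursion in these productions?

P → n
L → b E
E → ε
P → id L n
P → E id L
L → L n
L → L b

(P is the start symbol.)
P → n: starts with n
L → b E: starts with b
E → ε: starts with ε
P → id L n: starts with id
P → E id L: starts with E
L → L n: LEFT RECURSIVE (starts with L)
L → L b: LEFT RECURSIVE (starts with L)

The grammar has direct left recursion on: L.

Answer: Yes, L is left-recursive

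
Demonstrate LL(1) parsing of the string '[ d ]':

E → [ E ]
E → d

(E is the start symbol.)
LL(1) parsing maintains a stack (initially the start symbol over $) and the input. At each step: if the stack top is a terminal, match it against the current input token; if it is a non-terminal N, replace it with the RHS of M[N, lookahead] (the unique production whose predict set contains the lookahead).

Stack is shown with the top on the left.

Stack    Input    Action
------------------------
E $      [ d ] $  output E → [ E ]
[ E ] $  [ d ] $  match '['
E ] $    d ] $    output E → d
d ] $    d ] $    match 'd'
] $      ] $      match ']'
$        $        accept

The string is accepted.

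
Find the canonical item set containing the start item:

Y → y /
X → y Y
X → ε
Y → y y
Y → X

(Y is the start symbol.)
{ [X → . y Y], [X → .], [Y → . X], [Y → . y /], [Y → . y y], [Y' → . Y] }

First, augment the grammar with Y' → Y
I₀ = CLOSURE({ [Y' → . Y] }):
  [Y' → . Y] has the dot before Y: add [Y → . y /], [Y → . y y], [Y → . X]
  [Y → . X] has the dot before X: add [X → . y Y], [X → .]
No further items can be added.

I₀ = { [X → . y Y], [X → .], [Y → . X], [Y → . y /], [Y → . y y], [Y' → . Y] }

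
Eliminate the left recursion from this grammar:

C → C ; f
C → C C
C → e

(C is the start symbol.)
C → e C'
C' → ; f C'
C' → C C'
C' → ε

C is directly left-recursive. The standard transformation for
  A → A α₁ | ... | A α_m | β₁ | ... | β_n
is
  A  → β₁ A' | ... | β_n A'
  A' → α₁ A' | ... | α_m A' | ε

C → e becomes C → e C'
C → C ; f becomes C' → ; f C'
C → C C becomes C' → C C'
Add C' → ε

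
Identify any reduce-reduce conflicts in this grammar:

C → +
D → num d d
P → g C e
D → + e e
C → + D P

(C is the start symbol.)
No reduce-reduce conflicts

A reduce-reduce conflict occurs when an LR(0) state has two complete items [A → α .] and [B → β .] — both call for a reduction, and with no lookahead the parser cannot choose between them.

Augment with C' → C and build the canonical LR(0) collection (I0 = CLOSURE({[C' → . C]}), then GOTO on every symbol after a dot until no new states appear). It has 14 states:
  I0: { [C → . + D P], [C → . +], [C' → . C] }  — shift
  I1: { [C → + . D P], [C → + .], [D → . + e e], [D → . num d d] }  — shift, reduce
  I2: { [C' → C .] }  — accept
  I3: { [D → + . e e] }  — shift
  I4: { [C → + D . P], [P → . g C e] }  — shift
  I5: { [D → num . d d] }  — shift
  I6: { [D → num d . d] }  — shift
  I7: { [D → num d d .] }  — reduce
  I8: { [C → + D P .] }  — reduce
  I9: { [C → . + D P], [C → . +], [P → g . C e] }  — shift
  I10: { [P → g C . e] }  — shift
  I11: { [P → g C e .] }  — reduce
  I12: { [D → + e . e] }  — shift
  I13: { [D → + e e .] }  — reduce

No state contains more than one complete item.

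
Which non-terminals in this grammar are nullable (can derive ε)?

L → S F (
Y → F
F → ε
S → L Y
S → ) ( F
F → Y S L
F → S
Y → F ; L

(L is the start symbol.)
{ 'F', 'Y' }

A non-terminal is nullable if it can derive ε (the empty string): either it has an ε-production, or it has a production whose right-hand side consists entirely of nullable non-terminals.

ε-productions: F → ε
So F is immediately nullable.
Y → F: every symbol on the right is nullable, so Y is nullable too.
No further non-terminal can be added: every production for the remaining non-terminals contains a terminal or a non-nullable non-terminal.
Nullable = { 'F', 'Y' }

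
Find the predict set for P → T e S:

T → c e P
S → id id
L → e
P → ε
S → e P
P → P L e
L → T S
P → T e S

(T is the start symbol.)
{ 'c' }

PREDICT(P → T e S) = (FIRST(RHS) \ {ε}) ∪ (FOLLOW(P) if ε ∈ FIRST(RHS), i.e. RHS ⇒* ε)
FIRST(T) = { 'c' }
FIRST(T e S) = { 'c' }
ε ∉ FIRST(T e S), so FOLLOW(P) is not added.
PREDICT(P → T e S) = { 'c' }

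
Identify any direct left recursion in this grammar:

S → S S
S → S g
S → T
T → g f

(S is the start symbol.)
Yes, S is left-recursive

S → S S: LEFT RECURSIVE (starts with S)
S → S g: LEFT RECURSIVE (starts with S)
S → T: starts with T
T → g f: starts with g

The grammar has direct left recursion on: S.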